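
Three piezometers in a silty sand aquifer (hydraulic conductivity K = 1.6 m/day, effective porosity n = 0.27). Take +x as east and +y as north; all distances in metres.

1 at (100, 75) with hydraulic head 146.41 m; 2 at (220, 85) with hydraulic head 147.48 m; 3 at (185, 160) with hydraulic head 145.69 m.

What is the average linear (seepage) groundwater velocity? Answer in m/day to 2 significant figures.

Differences from 1: to 2 (Δx, Δy, Δh) = (120, 10, +1.07); to 3 = (85, 85, -0.72).
Solve a·Δx + b·Δy = Δh: det = 120·85 − 85·10 = 9350.
∂h/∂x = [(+1.07)·85 − (-0.72)·10] / 9350 = +0.01050
∂h/∂y = [120·(-0.72) − 85·(+1.07)] / 9350 = -0.01897
|∇h| = √(0.01050² + -0.01897²) = 0.02168
Seepage velocity v = K·i/n = 1.6 × 0.02168 / 0.27 = 0.1285 m/day.

0.13 m/day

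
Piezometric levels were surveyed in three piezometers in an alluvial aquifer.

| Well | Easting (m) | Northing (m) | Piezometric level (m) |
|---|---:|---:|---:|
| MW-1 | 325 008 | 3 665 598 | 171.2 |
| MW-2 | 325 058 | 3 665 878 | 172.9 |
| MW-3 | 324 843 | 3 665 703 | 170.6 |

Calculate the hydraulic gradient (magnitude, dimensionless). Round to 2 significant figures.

0.0083

Differences from MW-1: to MW-2 (Δx, Δy, Δh) = (50, 280, +1.7); to MW-3 = (-165, 105, -0.6).
Solve a·Δx + b·Δy = Δh: det = 50·105 − (-165)·280 = 51450.
∂h/∂x = [(+1.7)·105 − (-0.6)·280] / 51450 = +0.006735
∂h/∂y = [50·(-0.6) − (-165)·(+1.7)] / 51450 = +0.004869
|∇h| = √(0.006735² + 0.004869²) = 0.008311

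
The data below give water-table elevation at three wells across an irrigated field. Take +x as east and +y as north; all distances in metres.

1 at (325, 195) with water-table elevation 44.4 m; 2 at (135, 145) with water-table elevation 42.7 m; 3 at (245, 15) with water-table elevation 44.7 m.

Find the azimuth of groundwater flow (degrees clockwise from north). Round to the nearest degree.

301°

With h = a·x + b·y + c and 1 as origin, the differences give:
  (-190)·a + (-50)·b = -1.7
  (-80)·a + (-180)·b = +0.3
Eliminate b (×(-180) and ×(-50), subtract): 30200·a = 321.00 → a = ∂h/∂x = +0.01063
Back-substitute: b = ∂h/∂y = -0.006391.
Flow direction (−∇h) has components (-0.01063 E, +0.006391 N).
Azimuth = atan2(E, N) = atan2(-0.01063, +0.006391) = 301.0° ≈ 301°.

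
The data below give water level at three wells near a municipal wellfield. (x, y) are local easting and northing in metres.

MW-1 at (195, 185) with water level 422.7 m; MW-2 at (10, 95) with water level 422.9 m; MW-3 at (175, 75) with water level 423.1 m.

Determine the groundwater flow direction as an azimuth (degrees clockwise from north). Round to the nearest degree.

349°

Differences from MW-1: to MW-2 (Δx, Δy, Δh) = (-185, -90, +0.2); to MW-3 = (-20, -110, +0.4).
Solve a·Δx + b·Δy = Δh: det = (-185)·(-110) − (-20)·(-90) = 18550.
∂h/∂x = [(+0.2)·(-110) − (+0.4)·(-90)] / 18550 = +0.0007547
∂h/∂y = [(-185)·(+0.4) − (-20)·(+0.2)] / 18550 = -0.003774
Flow direction (−∇h) has components (-0.0007547 E, +0.003774 N).
Azimuth = atan2(E, N) = atan2(-0.0007547, +0.003774) = 348.7° ≈ 349°.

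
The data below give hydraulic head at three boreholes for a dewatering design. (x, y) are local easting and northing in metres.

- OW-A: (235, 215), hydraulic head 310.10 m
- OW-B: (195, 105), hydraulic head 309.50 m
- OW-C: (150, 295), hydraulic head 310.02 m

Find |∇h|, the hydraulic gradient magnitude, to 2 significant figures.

Taking OW-A as reference: OW-B−OW-A = (-40, -110, -0.60); OW-C−OW-A = (-85, 80, -0.08).
Determinant of the coordinate differences = (-40)·80 − (-85)·(-110) = -12550.
∂h/∂x = [(-0.60)·80 − (-0.08)·(-110)] / -12550 = +0.004526
∂h/∂y = [(-40)·(-0.08) − (-85)·(-0.60)] / -12550 = +0.003809
|∇h| = √(0.004526² + 0.003809²) = 0.005916

0.0059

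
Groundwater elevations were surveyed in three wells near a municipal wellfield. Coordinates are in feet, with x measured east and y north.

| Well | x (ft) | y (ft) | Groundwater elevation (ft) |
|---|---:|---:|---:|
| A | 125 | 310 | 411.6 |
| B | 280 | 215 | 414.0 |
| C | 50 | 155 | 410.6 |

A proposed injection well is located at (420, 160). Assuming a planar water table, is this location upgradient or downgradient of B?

Differences from A: to B (Δx, Δy, Δh) = (155, -95, +2.4); to C = (-75, -155, -1.0).
Determinant of the coordinate differences = 155·(-155) − (-75)·(-95) = -31150.
∂h/∂x = [(+2.4)·(-155) − (-1.0)·(-95)] / -31150 = +0.01499
∂h/∂y = [155·(-1.0) − (-75)·(+2.4)] / -31150 = -0.0008026
Head at (420, 160) = 411.6 + (+0.01499)·(295) + (-0.0008026)·(-150) = 416.14 ft.
That is higher than the 414.0 ft at B, so the point is upgradient.

upgradient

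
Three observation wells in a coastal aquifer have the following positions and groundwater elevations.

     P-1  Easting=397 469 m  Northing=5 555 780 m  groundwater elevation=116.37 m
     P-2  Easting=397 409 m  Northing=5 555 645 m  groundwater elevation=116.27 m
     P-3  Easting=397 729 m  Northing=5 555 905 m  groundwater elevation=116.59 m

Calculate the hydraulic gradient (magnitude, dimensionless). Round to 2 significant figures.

With h = a·x + b·y + c and P-1 as origin, the differences give:
  (-60)·a + (-135)·b = -0.10
  260·a + 125·b = +0.22
Eliminate b (×125 and ×(-135), subtract): 27600·a = 17.200 → a = ∂h/∂x = +0.0006232
Back-substitute: b = ∂h/∂y = +0.0004638.
|∇h| = √(0.0006232² + 0.0004638²) = 0.0007768

0.00078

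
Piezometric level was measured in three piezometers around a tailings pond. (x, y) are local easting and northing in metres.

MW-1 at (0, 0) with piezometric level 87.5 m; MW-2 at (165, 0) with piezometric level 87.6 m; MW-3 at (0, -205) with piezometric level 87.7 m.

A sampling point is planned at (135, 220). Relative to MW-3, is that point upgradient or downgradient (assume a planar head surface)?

downgradient

∂h/∂x = (87.6 − 87.5) / (165 − 0) = +0.0006061
∂h/∂y = (87.7 − 87.5) / (-205 − 0) = -0.0009756
Head at (135, 220) = 87.5 + (+0.0006061)·(135) + (-0.0009756)·(220) = 87.37 m.
That is lower than the 87.7 m at MW-3, so the point is downgradient.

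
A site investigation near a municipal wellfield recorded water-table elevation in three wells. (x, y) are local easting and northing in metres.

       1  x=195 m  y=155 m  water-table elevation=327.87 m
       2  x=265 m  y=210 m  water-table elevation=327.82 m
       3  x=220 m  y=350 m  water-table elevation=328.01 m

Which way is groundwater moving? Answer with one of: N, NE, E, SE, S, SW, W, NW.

Taking 1 as reference: 2−1 = (70, 55, -0.05); 3−1 = (25, 195, +0.14).
Determinant of the coordinate differences = 70·195 − 25·55 = 12275.
∂h/∂x = [(-0.05)·195 − (+0.14)·55] / 12275 = -0.001422
∂h/∂y = [70·(+0.14) − 25·(-0.05)] / 12275 = +0.0009002
Flow = −∇h = (+0.001422 east, -0.0009002 north), which points southeast.

SE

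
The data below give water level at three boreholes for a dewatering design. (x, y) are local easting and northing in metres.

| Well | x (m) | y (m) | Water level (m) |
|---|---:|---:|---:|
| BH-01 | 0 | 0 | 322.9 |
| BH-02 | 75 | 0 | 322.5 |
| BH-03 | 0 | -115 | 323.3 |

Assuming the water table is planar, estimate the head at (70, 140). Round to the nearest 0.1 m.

322.0 m

∂h/∂x = (322.5 − 322.9) / (75 − 0) = -0.005333
∂h/∂y = (323.3 − 322.9) / (-115 − 0) = -0.003478
h(70, 140) = 322.9 + (-0.005333)·(70) + (-0.003478)·(140) = 322.9 -0.373 -0.487 = 322.040 m.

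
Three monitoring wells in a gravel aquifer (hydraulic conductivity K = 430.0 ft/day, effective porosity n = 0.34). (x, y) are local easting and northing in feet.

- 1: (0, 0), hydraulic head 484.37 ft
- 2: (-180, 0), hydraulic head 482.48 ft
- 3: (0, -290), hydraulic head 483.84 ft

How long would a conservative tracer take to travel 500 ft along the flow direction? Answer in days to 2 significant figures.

37 days

∂h/∂x = (482.48 − 484.37) / (-180 − 0) = +0.01050
∂h/∂y = (483.84 − 484.37) / (-290 − 0) = +0.001828
|∇h| = √(0.01050² + 0.001828²) = 0.01066
Seepage velocity v = K·i/n = 430.0 × 0.01066 / 0.34 = 13.48 ft/day.
t = 500 / 13.48 = 37.09 days.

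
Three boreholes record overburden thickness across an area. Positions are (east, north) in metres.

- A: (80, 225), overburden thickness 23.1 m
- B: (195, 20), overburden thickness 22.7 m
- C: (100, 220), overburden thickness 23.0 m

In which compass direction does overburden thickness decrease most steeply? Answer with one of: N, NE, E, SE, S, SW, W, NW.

Taking A as reference: B−A = (115, -205, -0.4); C−A = (20, -5, -0.1).
Solve a·Δx + b·Δy = Δd: det = 115·(-5) − 20·(-205) = 3525.
∂d/∂x = [(-0.4)·(-5) − (-0.1)·(-205)] / 3525 = -0.005248
∂d/∂y = [115·(-0.1) − 20·(-0.4)] / 3525 = -0.0009929
Steepest decrease is along −∇f = (+0.005248 E, +0.0009929 N) → east.

E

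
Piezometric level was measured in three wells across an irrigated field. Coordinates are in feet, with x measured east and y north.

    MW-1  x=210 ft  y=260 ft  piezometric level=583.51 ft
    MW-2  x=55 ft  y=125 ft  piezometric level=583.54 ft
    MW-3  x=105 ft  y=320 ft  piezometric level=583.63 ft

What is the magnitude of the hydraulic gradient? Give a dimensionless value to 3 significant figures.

Differences from MW-1: to MW-2 (Δx, Δy, Δh) = (-155, -135, +0.03); to MW-3 = (-105, 60, +0.12).
Solve a·Δx + b·Δy = Δh: det = (-155)·60 − (-105)·(-135) = -23475.
∂h/∂x = [(+0.03)·60 − (+0.12)·(-135)] / -23475 = -0.0007668
∂h/∂y = [(-155)·(+0.12) − (-105)·(+0.03)] / -23475 = +0.0006581
|∇h| = √(-0.0007668² + 0.0006581²) = 0.00101

0.00101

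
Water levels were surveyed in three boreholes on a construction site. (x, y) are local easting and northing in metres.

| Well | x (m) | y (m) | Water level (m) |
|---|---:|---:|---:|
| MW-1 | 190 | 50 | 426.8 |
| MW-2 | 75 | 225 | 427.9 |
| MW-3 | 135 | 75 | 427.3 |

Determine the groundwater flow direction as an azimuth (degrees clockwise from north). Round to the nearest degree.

Taking MW-1 as reference: MW-2−MW-1 = (-115, 175, +1.1); MW-3−MW-1 = (-55, 25, +0.5).
Determinant of the coordinate differences = (-115)·25 − (-55)·175 = 6750.
∂h/∂x = [(+1.1)·25 − (+0.5)·175] / 6750 = -0.008889
∂h/∂y = [(-115)·(+0.5) − (-55)·(+1.1)] / 6750 = +0.0004444
Flow direction (−∇h) has components (+0.008889 E, -0.0004444 N).
Azimuth = atan2(E, N) = atan2(+0.008889, -0.0004444) = 92.9° ≈ 093°.

093°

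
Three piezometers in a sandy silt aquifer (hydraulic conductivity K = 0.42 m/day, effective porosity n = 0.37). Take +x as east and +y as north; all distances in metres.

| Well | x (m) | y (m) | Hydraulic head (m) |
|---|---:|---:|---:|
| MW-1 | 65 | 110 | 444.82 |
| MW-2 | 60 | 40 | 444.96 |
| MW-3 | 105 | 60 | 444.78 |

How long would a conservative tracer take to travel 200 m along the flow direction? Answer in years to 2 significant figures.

With h = a·x + b·y + c and MW-1 as origin, the differences give:
  (-5)·a + (-70)·b = +0.14
  40·a + (-50)·b = -0.04
Eliminate b (×(-50) and ×(-70), subtract): 3050·a = -9.800 → a = ∂h/∂x = -0.003213
Back-substitute: b = ∂h/∂y = -0.001770.
|∇h| = √(-0.003213² + -0.001770²) = 0.003668
Seepage velocity v = K·i/n = 0.42 × 0.003668 / 0.37 = 0.004164 m/day.
t = 200 / 0.004164 = 4.803e+04 days = 131 years.

130 years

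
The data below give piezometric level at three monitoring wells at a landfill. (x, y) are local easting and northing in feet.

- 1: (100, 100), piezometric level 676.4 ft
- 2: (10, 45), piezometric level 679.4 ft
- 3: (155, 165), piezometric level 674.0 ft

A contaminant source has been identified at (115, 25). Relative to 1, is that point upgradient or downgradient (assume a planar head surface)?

Differences from 1: to 2 (Δx, Δy, Δh) = (-90, -55, +3.0); to 3 = (55, 65, -2.4).
Solve a·Δx + b·Δy = Δh: det = (-90)·65 − 55·(-55) = -2825.
∂h/∂x = [(+3.0)·65 − (-2.4)·(-55)] / -2825 = -0.02230
∂h/∂y = [(-90)·(-2.4) − 55·(+3.0)] / -2825 = -0.01805
Head at (115, 25) = 676.4 + (-0.02230)·(15) + (-0.01805)·(-75) = 677.42 ft.
That is higher than the 676.4 ft at 1, so the point is upgradient.

upgradient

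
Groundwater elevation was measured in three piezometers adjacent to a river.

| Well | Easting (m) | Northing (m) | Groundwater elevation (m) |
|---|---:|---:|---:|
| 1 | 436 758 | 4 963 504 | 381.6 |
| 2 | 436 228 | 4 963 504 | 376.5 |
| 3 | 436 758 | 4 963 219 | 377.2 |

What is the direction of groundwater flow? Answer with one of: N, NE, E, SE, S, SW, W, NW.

∂h/∂x = (376.5 − 381.6) / (436228 − 436758) = +0.009623
∂h/∂y = (377.2 − 381.6) / (4963219 − 4963504) = +0.01544
Flow = −∇h = (-0.009623 east, -0.01544 north), which points southwest.

SW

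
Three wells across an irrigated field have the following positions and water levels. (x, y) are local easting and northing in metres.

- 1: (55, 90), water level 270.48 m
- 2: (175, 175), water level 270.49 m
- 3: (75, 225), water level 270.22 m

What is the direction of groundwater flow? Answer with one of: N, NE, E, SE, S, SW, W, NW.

NW

With h = a·x + b·y + c and 1 as origin, the differences give:
  120·a + 85·b = +0.01
  20·a + 135·b = -0.26
Eliminate b (×135 and ×85, subtract): 14500·a = 23.450 → a = ∂h/∂x = +0.001617
Back-substitute: b = ∂h/∂y = -0.002166.
Flow = −∇h = (-0.001617 east, +0.002166 north), which points northwest.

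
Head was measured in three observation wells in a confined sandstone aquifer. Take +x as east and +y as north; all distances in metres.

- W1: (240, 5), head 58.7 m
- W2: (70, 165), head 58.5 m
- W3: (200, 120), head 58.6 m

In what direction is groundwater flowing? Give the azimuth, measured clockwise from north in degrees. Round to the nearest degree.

322°

With h = a·x + b·y + c and W1 as origin, the differences give:
  (-170)·a + 160·b = -0.2
  (-40)·a + 115·b = -0.1
Eliminate b (×115 and ×160, subtract): -13150·a = -7.00 → a = ∂h/∂x = +0.0005323
Back-substitute: b = ∂h/∂y = -0.0006844.
Flow direction (−∇h) has components (-0.0005323 E, +0.0006844 N).
Azimuth = atan2(E, N) = atan2(-0.0005323, +0.0006844) = 322.1° ≈ 322°.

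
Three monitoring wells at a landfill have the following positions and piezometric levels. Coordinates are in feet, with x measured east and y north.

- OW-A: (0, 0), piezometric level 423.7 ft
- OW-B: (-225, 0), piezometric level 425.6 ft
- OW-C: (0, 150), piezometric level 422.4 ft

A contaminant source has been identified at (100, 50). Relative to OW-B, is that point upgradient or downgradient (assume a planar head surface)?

downgradient

∂h/∂x = (425.6 − 423.7) / (-225 − 0) = -0.008444
∂h/∂y = (422.4 − 423.7) / (150 − 0) = -0.008667
Head at (100, 50) = 423.7 + (-0.008444)·(100) + (-0.008667)·(50) = 422.42 ft.
That is lower than the 425.6 ft at OW-B, so the point is downgradient.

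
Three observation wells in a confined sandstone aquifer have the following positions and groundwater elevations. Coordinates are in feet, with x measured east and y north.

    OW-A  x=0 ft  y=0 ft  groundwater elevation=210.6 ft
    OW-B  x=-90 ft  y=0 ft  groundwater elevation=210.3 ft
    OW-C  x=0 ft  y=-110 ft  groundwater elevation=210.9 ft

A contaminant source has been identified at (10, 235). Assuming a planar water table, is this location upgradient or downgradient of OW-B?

downgradient

∂h/∂x = (210.3 − 210.6) / (-90 − 0) = +0.003333
∂h/∂y = (210.9 − 210.6) / (-110 − 0) = -0.002727
Head at (10, 235) = 210.6 + (+0.003333)·(10) + (-0.002727)·(235) = 209.99 ft.
That is lower than the 210.3 ft at OW-B, so the point is downgradient.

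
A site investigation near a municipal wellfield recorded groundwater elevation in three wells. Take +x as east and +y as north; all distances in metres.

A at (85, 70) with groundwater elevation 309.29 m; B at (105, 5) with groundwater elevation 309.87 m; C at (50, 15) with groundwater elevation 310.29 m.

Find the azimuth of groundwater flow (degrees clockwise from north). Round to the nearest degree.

With h = a·x + b·y + c and A as origin, the differences give:
  20·a + (-65)·b = +0.58
  (-35)·a + (-55)·b = +1.00
Eliminate b (×(-55) and ×(-65), subtract): -3375·a = 33.100 → a = ∂h/∂x = -0.009807
Back-substitute: b = ∂h/∂y = -0.01194.
Flow direction (−∇h) has components (+0.009807 E, +0.01194 N).
Azimuth = atan2(E, N) = atan2(+0.009807, +0.01194) = 39.4° ≈ 039°.

039°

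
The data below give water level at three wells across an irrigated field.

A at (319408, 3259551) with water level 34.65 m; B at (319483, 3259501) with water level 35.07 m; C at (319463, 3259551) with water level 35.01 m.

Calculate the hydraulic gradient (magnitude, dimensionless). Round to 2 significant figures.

Differences from A: to B (Δx, Δy, Δh) = (75, -50, +0.42); to C = (55, 0, +0.36).
Determinant of the coordinate differences = 75·0 − 55·(-50) = 2750.
∂h/∂x = [(+0.42)·0 − (+0.36)·(-50)] / 2750 = +0.006545
∂h/∂y = [75·(+0.36) − 55·(+0.42)] / 2750 = +0.001418
|∇h| = √(0.006545² + 0.001418²) = 0.006697

0.0067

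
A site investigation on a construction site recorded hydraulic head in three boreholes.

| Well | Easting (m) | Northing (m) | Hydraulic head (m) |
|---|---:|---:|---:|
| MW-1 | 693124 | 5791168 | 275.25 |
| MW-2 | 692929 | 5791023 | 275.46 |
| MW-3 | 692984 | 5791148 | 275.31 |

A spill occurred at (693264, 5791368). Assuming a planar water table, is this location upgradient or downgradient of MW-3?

With h = a·x + b·y + c and MW-1 as origin, the differences give:
  (-195)·a + (-145)·b = +0.21
  (-140)·a + (-20)·b = +0.06
Eliminate b (×(-20) and ×(-145), subtract): -16400·a = 4.500 → a = ∂h/∂x = -0.0002744
Back-substitute: b = ∂h/∂y = -0.001079.
Head at (693264, 5791368) = 275.25 + (-0.0002744)·(140) + (-0.001079)·(200) = 275.00 m.
That is lower than the 275.31 m at MW-3, so the point is downgradient.

downgradient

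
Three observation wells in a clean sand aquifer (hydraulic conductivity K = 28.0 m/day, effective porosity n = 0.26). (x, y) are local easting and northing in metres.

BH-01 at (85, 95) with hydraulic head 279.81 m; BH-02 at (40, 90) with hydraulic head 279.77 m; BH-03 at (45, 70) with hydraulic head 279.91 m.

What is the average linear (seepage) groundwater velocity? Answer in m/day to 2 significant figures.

Differences from BH-01: to BH-02 (Δx, Δy, Δh) = (-45, -5, -0.04); to BH-03 = (-40, -25, +0.10).
Determinant of the coordinate differences = (-45)·(-25) − (-40)·(-5) = 925.
∂h/∂x = [(-0.04)·(-25) − (+0.10)·(-5)] / 925 = +0.001622
∂h/∂y = [(-45)·(+0.10) − (-40)·(-0.04)] / 925 = -0.006595
|∇h| = √(0.001622² + -0.006595²) = 0.006792
Seepage velocity v = K·i/n = 28.0 × 0.006792 / 0.26 = 0.7314 m/day.

0.73 m/day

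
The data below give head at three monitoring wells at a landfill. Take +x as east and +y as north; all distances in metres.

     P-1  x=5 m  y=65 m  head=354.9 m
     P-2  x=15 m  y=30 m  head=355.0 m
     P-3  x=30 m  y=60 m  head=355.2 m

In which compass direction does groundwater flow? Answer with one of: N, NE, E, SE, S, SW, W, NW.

W

Three-point gradient (reference P-1): Δ to P-2 = (10, -35, +0.1), Δ to P-3 = (25, -5, +0.3).
∂h/∂x = +0.01212, ∂h/∂y = +0.0006061 (det = 825).
Flow = −∇h = (-0.01212 east, -0.0006061 north), which points west.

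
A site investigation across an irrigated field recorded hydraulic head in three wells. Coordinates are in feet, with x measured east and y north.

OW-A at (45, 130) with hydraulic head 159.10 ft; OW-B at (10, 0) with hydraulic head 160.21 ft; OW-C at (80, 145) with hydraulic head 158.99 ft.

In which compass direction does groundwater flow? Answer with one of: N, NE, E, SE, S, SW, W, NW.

With h = a·x + b·y + c and OW-A as origin, the differences give:
  (-35)·a + (-130)·b = +1.11
  35·a + 15·b = -0.11
Eliminate b (×15 and ×(-130), subtract): 4025·a = 2.350 → a = ∂h/∂x = +0.0005839
Back-substitute: b = ∂h/∂y = -0.008696.
Flow = −∇h = (-0.0005839 east, +0.008696 north), which points north.

N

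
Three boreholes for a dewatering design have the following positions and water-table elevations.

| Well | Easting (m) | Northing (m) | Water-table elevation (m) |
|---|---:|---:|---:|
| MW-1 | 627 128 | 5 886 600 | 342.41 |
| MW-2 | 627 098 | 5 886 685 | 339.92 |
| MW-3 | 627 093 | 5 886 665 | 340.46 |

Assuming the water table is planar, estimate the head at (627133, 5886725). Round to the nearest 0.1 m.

338.9 m

With h = a·x + b·y + c and MW-1 as origin, the differences give:
  (-30)·a + 85·b = -2.49
  (-35)·a + 65·b = -1.95
Eliminate b (×65 and ×85, subtract): 1025·a = 3.900 → a = ∂h/∂x = +0.003805
Back-substitute: b = ∂h/∂y = -0.02795.
h(627133, 5886725) = 342.41 + (+0.003805)·(5) + (-0.02795)·(125) = 342.41 +0.019 -3.494 = 338.935 m.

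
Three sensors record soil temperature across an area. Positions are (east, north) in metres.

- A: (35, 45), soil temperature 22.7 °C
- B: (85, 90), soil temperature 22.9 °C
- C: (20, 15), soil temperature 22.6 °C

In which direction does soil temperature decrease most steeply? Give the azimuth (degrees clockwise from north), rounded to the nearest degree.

Taking A as reference: B−A = (50, 45, +0.2); C−A = (-15, -30, -0.1).
Determinant of the coordinate differences = 50·(-30) − (-15)·45 = -825.
∂T/∂x = [(+0.2)·(-30) − (-0.1)·45] / -825 = +0.001818
∂T/∂y = [50·(-0.1) − (-15)·(+0.2)] / -825 = +0.002424
Steepest decrease is along −∇f: components (-0.001818 E, -0.002424 N).
Azimuth = atan2(-0.001818, -0.002424) = 216.9° ≈ 217°.

217°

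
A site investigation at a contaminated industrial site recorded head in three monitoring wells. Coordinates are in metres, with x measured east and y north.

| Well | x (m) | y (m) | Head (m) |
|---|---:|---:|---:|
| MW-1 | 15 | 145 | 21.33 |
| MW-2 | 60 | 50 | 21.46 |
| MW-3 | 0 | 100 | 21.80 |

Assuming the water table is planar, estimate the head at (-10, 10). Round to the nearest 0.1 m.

22.5 m

Differences from MW-1: to MW-2 (Δx, Δy, Δh) = (45, -95, +0.13); to MW-3 = (-15, -45, +0.47).
Determinant of the coordinate differences = 45·(-45) − (-15)·(-95) = -3450.
∂h/∂x = [(+0.13)·(-45) − (+0.47)·(-95)] / -3450 = -0.01125
∂h/∂y = [45·(+0.47) − (-15)·(+0.13)] / -3450 = -0.006696
h(-10, 10) = 21.33 + (-0.01125)·(-25) + (-0.006696)·(-135) = 21.33 +0.281 +0.904 = 22.515 m.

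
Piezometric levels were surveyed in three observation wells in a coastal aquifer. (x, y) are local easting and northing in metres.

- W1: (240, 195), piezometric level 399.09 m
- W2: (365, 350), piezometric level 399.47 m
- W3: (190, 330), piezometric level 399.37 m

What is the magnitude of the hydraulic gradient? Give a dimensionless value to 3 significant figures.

With h = a·x + b·y + c and W1 as origin, the differences give:
  125·a + 155·b = +0.38
  (-50)·a + 135·b = +0.28
Eliminate b (×135 and ×155, subtract): 24625·a = 7.900 → a = ∂h/∂x = +0.0003208
Back-substitute: b = ∂h/∂y = +0.002193.
|∇h| = √(0.0003208² + 0.002193²) = 0.002216

0.00222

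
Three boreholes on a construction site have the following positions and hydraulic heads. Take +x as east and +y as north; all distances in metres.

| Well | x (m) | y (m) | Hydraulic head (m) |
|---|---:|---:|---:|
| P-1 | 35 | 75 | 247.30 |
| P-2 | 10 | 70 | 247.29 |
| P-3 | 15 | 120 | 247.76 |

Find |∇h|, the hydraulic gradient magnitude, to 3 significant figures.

0.00967

Taking P-1 as reference: P-2−P-1 = (-25, -5, -0.01); P-3−P-1 = (-20, 45, +0.46).
Solve a·Δx + b·Δy = Δh: det = (-25)·45 − (-20)·(-5) = -1225.
∂h/∂x = [(-0.01)·45 − (+0.46)·(-5)] / -1225 = -0.001510
∂h/∂y = [(-25)·(+0.46) − (-20)·(-0.01)] / -1225 = +0.009551
|∇h| = √(-0.001510² + 0.009551²) = 0.00967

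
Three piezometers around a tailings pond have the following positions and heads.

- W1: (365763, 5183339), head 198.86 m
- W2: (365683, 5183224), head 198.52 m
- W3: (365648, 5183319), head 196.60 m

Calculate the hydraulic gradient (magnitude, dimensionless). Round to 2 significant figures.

0.025

Differences from W1: to W2 (Δx, Δy, Δh) = (-80, -115, -0.34); to W3 = (-115, -20, -2.26).
Solve a·Δx + b·Δy = Δh: det = (-80)·(-20) − (-115)·(-115) = -11625.
∂h/∂x = [(-0.34)·(-20) − (-2.26)·(-115)] / -11625 = +0.02177
∂h/∂y = [(-80)·(-2.26) − (-115)·(-0.34)] / -11625 = -0.01219
|∇h| = √(0.02177² + -0.01219²) = 0.02495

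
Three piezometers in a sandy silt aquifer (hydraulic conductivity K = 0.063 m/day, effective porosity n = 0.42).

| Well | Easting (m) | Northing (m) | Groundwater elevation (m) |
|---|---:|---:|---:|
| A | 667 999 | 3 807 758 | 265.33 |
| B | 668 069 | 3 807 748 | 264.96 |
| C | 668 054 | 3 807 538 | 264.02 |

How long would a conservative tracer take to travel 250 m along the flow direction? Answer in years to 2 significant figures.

690 years

Differences from A: to B (Δx, Δy, Δh) = (70, -10, -0.37); to C = (55, -220, -1.31).
Determinant of the coordinate differences = 70·(-220) − 55·(-10) = -14850.
∂h/∂x = [(-0.37)·(-220) − (-1.31)·(-10)] / -14850 = -0.004599
∂h/∂y = [70·(-1.31) − 55·(-0.37)] / -14850 = +0.004805
|∇h| = √(-0.004599² + 0.004805²) = 0.006651
Seepage velocity v = K·i/n = 0.063 × 0.006651 / 0.42 = 0.0009977 m/day.
t = 250 / 0.0009977 = 2.506e+05 days = 686 years.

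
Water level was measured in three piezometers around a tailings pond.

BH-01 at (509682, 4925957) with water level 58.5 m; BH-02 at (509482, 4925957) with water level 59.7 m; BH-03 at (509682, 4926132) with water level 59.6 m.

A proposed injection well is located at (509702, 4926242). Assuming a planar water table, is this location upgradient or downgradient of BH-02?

∂h/∂x = (59.7 − 58.5) / (509482 − 509682) = -0.006000
∂h/∂y = (59.6 − 58.5) / (4926132 − 4925957) = +0.006286
Head at (509702, 4926242) = 58.5 + (-0.006000)·(20) + (+0.006286)·(285) = 60.17 m.
That is higher than the 59.7 m at BH-02, so the point is upgradient.

upgradient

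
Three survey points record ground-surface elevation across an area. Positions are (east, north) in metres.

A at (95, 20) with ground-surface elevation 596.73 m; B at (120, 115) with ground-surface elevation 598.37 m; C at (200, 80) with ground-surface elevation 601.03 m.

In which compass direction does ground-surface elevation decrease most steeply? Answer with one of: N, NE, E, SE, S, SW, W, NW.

Taking A as reference: B−A = (25, 95, +1.64); C−A = (105, 60, +4.30).
Solve a·Δx + b·Δy = Δz: det = 25·60 − 105·95 = -8475.
∂z/∂x = [(+1.64)·60 − (+4.30)·95] / -8475 = +0.03659
∂z/∂y = [25·(+4.30) − 105·(+1.64)] / -8475 = +0.007634
Steepest decrease is along −∇f = (-0.03659 E, -0.007634 N) → west.

W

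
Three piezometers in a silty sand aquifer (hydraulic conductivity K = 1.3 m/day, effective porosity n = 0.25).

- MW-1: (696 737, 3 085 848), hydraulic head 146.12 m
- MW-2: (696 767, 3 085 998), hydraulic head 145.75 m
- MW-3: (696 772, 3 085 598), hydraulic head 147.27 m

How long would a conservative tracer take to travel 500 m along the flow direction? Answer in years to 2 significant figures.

36 years

Taking MW-1 as reference: MW-2−MW-1 = (30, 150, -0.37); MW-3−MW-1 = (35, -250, +1.15).
Determinant of the coordinate differences = 30·(-250) − 35·150 = -12750.
∂h/∂x = [(-0.37)·(-250) − (+1.15)·150] / -12750 = +0.006275
∂h/∂y = [30·(+1.15) − 35·(-0.37)] / -12750 = -0.003722
|∇h| = √(0.006275² + -0.003722²) = 0.007296
Seepage velocity v = K·i/n = 1.3 × 0.007296 / 0.25 = 0.03794 m/day.
t = 500 / 0.03794 = 1.318e+04 days = 36.1 years.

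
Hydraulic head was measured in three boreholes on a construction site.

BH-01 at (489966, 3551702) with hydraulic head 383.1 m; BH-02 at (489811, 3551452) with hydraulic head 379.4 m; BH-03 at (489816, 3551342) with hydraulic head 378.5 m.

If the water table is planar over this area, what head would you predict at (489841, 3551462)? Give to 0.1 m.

Three-point gradient (reference BH-01): Δ to BH-02 = (-155, -250, -3.7), Δ to BH-03 = (-150, -360, -4.6).
∂h/∂x = +0.009945, ∂h/∂y = +0.008634 (det = 18300).
h(489841, 3551462) = 383.1 + (+0.009945)·(-125) + (+0.008634)·(-240) = 383.1 -1.243 -2.072 = 379.785 m.

379.8 m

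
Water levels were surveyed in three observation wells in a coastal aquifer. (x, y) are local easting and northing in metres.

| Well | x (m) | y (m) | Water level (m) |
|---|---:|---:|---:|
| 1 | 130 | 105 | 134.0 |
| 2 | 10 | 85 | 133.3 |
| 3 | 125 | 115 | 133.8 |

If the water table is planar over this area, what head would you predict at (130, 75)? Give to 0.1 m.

134.5 m

Three-point gradient (reference 1): Δ to 2 = (-120, -20, -0.7), Δ to 3 = (-5, 10, -0.2).
∂h/∂x = +0.008462, ∂h/∂y = -0.01577 (det = -1300).
h(130, 75) = 134.0 + (+0.008462)·(0) + (-0.01577)·(-30) = 134.0 +0.000 +0.473 = 134.473 m.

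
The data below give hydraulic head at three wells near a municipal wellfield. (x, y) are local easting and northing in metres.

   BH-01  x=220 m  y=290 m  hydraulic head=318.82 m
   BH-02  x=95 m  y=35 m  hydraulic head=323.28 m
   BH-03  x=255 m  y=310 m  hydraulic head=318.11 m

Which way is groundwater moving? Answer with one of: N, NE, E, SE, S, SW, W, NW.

NE

Differences from BH-01: to BH-02 (Δx, Δy, Δh) = (-125, -255, +4.46); to BH-03 = (35, 20, -0.71).
Solve a·Δx + b·Δy = Δh: det = (-125)·20 − 35·(-255) = 6425.
∂h/∂x = [(+4.46)·20 − (-0.71)·(-255)] / 6425 = -0.01430
∂h/∂y = [(-125)·(-0.71) − 35·(+4.46)] / 6425 = -0.01048
Flow = −∇h = (+0.01430 east, +0.01048 north), which points northeast.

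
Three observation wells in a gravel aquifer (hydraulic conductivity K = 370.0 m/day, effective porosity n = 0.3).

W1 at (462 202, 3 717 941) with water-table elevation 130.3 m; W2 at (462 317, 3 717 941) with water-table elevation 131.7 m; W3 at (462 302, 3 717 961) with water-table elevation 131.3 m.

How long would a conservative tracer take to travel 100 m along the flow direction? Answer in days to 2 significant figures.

Taking W1 as reference: W2−W1 = (115, 0, +1.4); W3−W1 = (100, 20, +1.0).
Determinant of the coordinate differences = 115·20 − 100·0 = 2300.
∂h/∂x = [(+1.4)·20 − (+1.0)·0] / 2300 = +0.01217
∂h/∂y = [115·(+1.0) − 100·(+1.4)] / 2300 = -0.01087
|∇h| = √(0.01217² + -0.01087²) = 0.01632
Seepage velocity v = K·i/n = 370.0 × 0.01632 / 0.3 = 20.13 m/day.
t = 100 / 20.13 = 4.968 days.

5.0 days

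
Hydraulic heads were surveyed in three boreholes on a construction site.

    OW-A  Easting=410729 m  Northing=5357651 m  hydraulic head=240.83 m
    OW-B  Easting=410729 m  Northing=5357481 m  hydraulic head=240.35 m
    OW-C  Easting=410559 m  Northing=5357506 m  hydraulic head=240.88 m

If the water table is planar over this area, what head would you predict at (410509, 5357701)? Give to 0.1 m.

With h = a·x + b·y + c and OW-A as origin, the differences give:
  0·a + (-170)·b = -0.48
  (-170)·a + (-145)·b = +0.05
Eliminate b (×(-145) and ×(-170), subtract): -28900·a = 78.100 → a = ∂h/∂x = -0.002702
Back-substitute: b = ∂h/∂y = +0.002824.
h(410509, 5357701) = 240.83 + (-0.002702)·(-220) + (+0.002824)·(50) = 240.83 +0.595 +0.141 = 241.566 m.

241.6 m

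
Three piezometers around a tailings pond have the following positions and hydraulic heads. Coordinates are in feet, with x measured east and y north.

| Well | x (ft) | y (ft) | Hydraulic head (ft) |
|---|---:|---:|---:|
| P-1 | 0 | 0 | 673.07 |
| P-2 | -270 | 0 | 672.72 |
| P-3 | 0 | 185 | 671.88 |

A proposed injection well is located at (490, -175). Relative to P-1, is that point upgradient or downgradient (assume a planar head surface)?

∂h/∂x = (672.72 − 673.07) / (-270 − 0) = +0.001296
∂h/∂y = (671.88 − 673.07) / (185 − 0) = -0.006432
Head at (490, -175) = 673.07 + (+0.001296)·(490) + (-0.006432)·(-175) = 674.83 ft.
That is higher than the 673.07 ft at P-1, so the point is upgradient.

upgradient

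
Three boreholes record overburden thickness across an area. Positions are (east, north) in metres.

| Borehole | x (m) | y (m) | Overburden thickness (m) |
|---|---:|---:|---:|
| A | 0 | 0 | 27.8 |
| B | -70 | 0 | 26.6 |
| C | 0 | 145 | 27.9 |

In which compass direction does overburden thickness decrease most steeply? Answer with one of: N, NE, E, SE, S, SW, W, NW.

∂d/∂x = (26.6 − 27.8) / (-70 − 0) = +0.01714
∂d/∂y = (27.9 − 27.8) / (145 − 0) = +0.0006897
Steepest decrease is along −∇f = (-0.01714 E, -0.0006897 N) → west.

W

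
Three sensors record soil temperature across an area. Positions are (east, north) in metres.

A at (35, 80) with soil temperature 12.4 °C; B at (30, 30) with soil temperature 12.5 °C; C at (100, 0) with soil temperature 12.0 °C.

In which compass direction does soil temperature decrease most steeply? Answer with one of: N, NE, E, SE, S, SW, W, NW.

Differences from A: to B (Δx, Δy, Δh) = (-5, -50, +0.1); to C = (65, -80, -0.4).
Solve a·Δx + b·Δy = ΔT: det = (-5)·(-80) − 65·(-50) = 3650.
∂T/∂x = [(+0.1)·(-80) − (-0.4)·(-50)] / 3650 = -0.007671
∂T/∂y = [(-5)·(-0.4) − 65·(+0.1)] / 3650 = -0.001233
Steepest decrease is along −∇f = (+0.007671 E, +0.001233 N) → east.

E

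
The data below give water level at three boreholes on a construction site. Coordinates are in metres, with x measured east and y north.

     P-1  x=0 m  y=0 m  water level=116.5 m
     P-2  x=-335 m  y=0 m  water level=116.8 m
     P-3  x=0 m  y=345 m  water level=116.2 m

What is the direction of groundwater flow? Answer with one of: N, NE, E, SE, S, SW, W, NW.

∂h/∂x = (116.8 − 116.5) / (-335 − 0) = -0.0008955
∂h/∂y = (116.2 − 116.5) / (345 − 0) = -0.0008696
Flow = −∇h = (+0.0008955 east, +0.0008696 north), which points northeast.

NE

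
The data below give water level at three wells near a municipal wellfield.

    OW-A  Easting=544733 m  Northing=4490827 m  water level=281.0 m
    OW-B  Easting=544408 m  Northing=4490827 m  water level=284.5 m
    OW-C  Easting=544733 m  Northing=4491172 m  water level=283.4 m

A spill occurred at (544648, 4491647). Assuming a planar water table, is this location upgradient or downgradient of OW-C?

∂h/∂x = (284.5 − 281.0) / (544408 − 544733) = -0.01077
∂h/∂y = (283.4 − 281.0) / (4491172 − 4490827) = +0.006957
Head at (544648, 4491647) = 281.0 + (-0.01077)·(-85) + (+0.006957)·(820) = 287.62 m.
That is higher than the 283.4 m at OW-C, so the point is upgradient.

upgradient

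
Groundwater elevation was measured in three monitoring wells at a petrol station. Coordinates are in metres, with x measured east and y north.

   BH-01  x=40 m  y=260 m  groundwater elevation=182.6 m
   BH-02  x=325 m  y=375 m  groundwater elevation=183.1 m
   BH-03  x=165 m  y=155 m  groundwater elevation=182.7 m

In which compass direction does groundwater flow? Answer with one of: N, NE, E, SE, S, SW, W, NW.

Differences from BH-01: to BH-02 (Δx, Δy, Δh) = (285, 115, +0.5); to BH-03 = (125, -105, +0.1).
Solve a·Δx + b·Δy = Δh: det = 285·(-105) − 125·115 = -44300.
∂h/∂x = [(+0.5)·(-105) − (+0.1)·115] / -44300 = +0.001445
∂h/∂y = [285·(+0.1) − 125·(+0.5)] / -44300 = +0.0007675
Flow = −∇h = (-0.001445 east, -0.0007675 north), which points southwest.

SW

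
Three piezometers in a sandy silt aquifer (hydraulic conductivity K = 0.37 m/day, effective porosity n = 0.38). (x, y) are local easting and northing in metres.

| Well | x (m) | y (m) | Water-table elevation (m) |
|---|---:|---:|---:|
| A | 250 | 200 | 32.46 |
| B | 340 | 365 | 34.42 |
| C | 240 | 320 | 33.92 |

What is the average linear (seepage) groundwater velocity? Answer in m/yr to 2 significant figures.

4.3 m/yr

Taking A as reference: B−A = (90, 165, +1.96); C−A = (-10, 120, +1.46).
Solve a·Δx + b·Δy = Δh: det = 90·120 − (-10)·165 = 12450.
∂h/∂x = [(+1.96)·120 − (+1.46)·165] / 12450 = -0.0004578
∂h/∂y = [90·(+1.46) − (-10)·(+1.96)] / 12450 = +0.01213
|∇h| = √(-0.0004578² + 0.01213²) = 0.01214
Seepage velocity v = K·i/n = 0.37 × 0.01214 / 0.38 = 0.01182 m/day = 4.317 m/yr.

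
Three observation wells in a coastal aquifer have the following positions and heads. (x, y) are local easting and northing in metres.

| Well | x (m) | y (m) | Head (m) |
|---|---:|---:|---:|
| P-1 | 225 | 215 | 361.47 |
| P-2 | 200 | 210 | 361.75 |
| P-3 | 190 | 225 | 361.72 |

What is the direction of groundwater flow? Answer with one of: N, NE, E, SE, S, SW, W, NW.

NE

With h = a·x + b·y + c and P-1 as origin, the differences give:
  (-25)·a + (-5)·b = +0.28
  (-35)·a + 10·b = +0.25
Eliminate b (×10 and ×(-5), subtract): -425·a = 4.050 → a = ∂h/∂x = -0.009529
Back-substitute: b = ∂h/∂y = -0.008353.
Flow = −∇h = (+0.009529 east, +0.008353 north), which points northeast.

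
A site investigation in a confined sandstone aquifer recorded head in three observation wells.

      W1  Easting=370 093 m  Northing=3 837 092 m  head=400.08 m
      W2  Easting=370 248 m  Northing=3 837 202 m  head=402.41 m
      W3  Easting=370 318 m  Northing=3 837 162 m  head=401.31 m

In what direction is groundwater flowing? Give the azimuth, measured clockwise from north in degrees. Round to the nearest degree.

Three-point gradient (reference W1): Δ to W2 = (155, 110, +2.33), Δ to W3 = (225, 70, +1.23).
∂h/∂x = -0.002000, ∂h/∂y = +0.02400 (det = -13900).
Flow direction (−∇h) has components (+0.002000 E, -0.02400 N).
Azimuth = atan2(E, N) = atan2(+0.002000, -0.02400) = 175.2° ≈ 175°.

175°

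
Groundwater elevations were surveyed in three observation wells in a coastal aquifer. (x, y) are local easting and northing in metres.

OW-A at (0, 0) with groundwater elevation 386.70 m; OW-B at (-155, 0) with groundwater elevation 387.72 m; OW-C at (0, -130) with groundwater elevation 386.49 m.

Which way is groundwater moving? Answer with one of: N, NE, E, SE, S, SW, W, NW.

∂h/∂x = (387.72 − 386.70) / (-155 − 0) = -0.006581
∂h/∂y = (386.49 − 386.70) / (-130 − 0) = +0.001615
Flow = −∇h = (+0.006581 east, -0.001615 north), which points east.

E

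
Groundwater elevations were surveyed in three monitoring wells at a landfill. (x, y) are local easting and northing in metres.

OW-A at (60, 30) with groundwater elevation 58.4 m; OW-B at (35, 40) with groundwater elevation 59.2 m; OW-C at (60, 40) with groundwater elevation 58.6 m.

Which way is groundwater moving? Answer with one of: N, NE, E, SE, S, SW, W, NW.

Differences from OW-A: to OW-B (Δx, Δy, Δh) = (-25, 10, +0.8); to OW-C = (0, 10, +0.2).
Solve a·Δx + b·Δy = Δh: det = (-25)·10 − 0·10 = -250.
∂h/∂x = [(+0.8)·10 − (+0.2)·10] / -250 = -0.02400
∂h/∂y = [(-25)·(+0.2) − 0·(+0.8)] / -250 = +0.02000
Flow = −∇h = (+0.02400 east, -0.02000 north), which points southeast.

SE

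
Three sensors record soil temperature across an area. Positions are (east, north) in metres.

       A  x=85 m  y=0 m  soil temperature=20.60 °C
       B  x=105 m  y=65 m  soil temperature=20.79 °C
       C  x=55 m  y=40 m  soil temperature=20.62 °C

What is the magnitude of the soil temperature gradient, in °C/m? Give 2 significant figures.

0.0032 °C/m

Taking A as reference: B−A = (20, 65, +0.19); C−A = (-30, 40, +0.02).
Solve a·Δx + b·Δy = ΔT: det = 20·40 − (-30)·65 = 2750.
∂T/∂x = [(+0.19)·40 − (+0.02)·65] / 2750 = +0.002291
∂T/∂y = [20·(+0.02) − (-30)·(+0.19)] / 2750 = +0.002218
|∇f| = √(0.002291² + 0.002218²) = 0.003189 °C/m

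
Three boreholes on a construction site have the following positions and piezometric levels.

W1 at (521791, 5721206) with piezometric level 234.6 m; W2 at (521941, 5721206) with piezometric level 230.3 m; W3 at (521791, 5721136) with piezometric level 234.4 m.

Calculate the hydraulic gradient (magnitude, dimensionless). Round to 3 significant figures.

∂h/∂x = (230.3 − 234.6) / (521941 − 521791) = -0.02867
∂h/∂y = (234.4 − 234.6) / (5721136 − 5721206) = +0.002857
|∇h| = √(-0.02867² + 0.002857²) = 0.02881

0.0288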